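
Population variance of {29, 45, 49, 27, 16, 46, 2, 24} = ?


Mean = 29.7500
Squared deviations: 0.5625, 232.5625, 370.5625, 7.5625, 189.0625, 264.0625, 770.0625, 33.0625
Sum = 1867.5000
Variance = 1867.5000/8 = 233.4375

Variance = 233.4375


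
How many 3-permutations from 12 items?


P(12,3) = 12!/9!
= 479001600/362880
= 1320

P(12,3) = 1320


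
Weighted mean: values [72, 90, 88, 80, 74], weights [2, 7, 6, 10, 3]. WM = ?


Numerator = 72*2 + 90*7 + 88*6 + 80*10 + 74*3 = 2324
Denominator = 2 + 7 + 6 + 10 + 3 = 28
WM = 2324/28 = 83.0000

WM = 83.0000


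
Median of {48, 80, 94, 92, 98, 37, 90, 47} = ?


Sorted: 37, 47, 48, 80, 90, 92, 94, 98
n = 8 (even)
Middle values: 80 and 90
Median = (80+90)/2 = 85.0000

Median = 85.0000


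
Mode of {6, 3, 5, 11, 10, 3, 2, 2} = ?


Frequencies: 2:2, 3:2, 5:1, 6:1, 10:1, 11:1
Max frequency = 2
Mode = 2, 3

Mode = 2, 3


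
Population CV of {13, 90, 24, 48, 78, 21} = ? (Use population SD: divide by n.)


Mean = 45.6667
SD = 29.3295
CV = (29.3295/45.6667)*100 = 64.2253%

CV = 64.2253%


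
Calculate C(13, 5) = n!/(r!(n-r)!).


C(13,5) = 13!/(5! × 8!)
= 6227020800/(120 × 40320)
= 1287

C(13,5) = 1287


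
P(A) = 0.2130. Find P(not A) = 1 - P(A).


P(not A) = 1 - 0.2130 = 0.7870

P(not A) = 0.7870


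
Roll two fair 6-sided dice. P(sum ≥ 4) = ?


Total outcomes = 6×6 = 36
Favorable (sum ≥ 4): 33
P = 33/36 = 0.9167

P = 0.9167


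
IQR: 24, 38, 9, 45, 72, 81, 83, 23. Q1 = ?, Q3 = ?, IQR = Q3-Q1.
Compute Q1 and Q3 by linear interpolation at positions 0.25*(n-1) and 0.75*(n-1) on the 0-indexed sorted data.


Sorted: 9, 23, 24, 38, 45, 72, 81, 83
Q1 (25th %ile) = 23.7500
Q3 (75th %ile) = 74.2500
IQR = 74.2500 - 23.7500 = 50.5000

IQR = 50.5000


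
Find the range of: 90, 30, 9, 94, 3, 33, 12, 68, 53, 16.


Max = 94, Min = 3
Range = 94 - 3 = 91

Range = 91


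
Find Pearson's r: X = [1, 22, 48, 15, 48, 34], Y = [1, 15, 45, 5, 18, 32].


Mean X = 28.0000, Mean Y = 19.3333
SD X = 17.175564, SD Y = 15.173076
Cov = 211.666667
r = 211.666667/(17.175564*15.173076) = 0.8122

r = 0.8122


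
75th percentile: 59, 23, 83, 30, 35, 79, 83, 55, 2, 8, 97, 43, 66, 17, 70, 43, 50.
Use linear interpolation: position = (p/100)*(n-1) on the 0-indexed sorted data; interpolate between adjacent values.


Sorted: 2, 8, 17, 23, 30, 35, 43, 43, 50, 55, 59, 66, 70, 79, 83, 83, 97
n = 17
Index = 75/100 * 16 = 12.0000
Lower = data[12] = 70, Upper = data[13] = 79
P75 = 70 + 0*(9) = 70.0000

P75 = 70.0000


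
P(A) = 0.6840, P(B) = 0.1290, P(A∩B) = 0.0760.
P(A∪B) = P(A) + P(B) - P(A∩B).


P(A∪B) = 0.6840 + 0.1290 - 0.0760
= 0.8130 - 0.0760
= 0.7370

P(A∪B) = 0.7370


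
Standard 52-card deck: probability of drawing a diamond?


13 diamonds in 52 cards
P = 13/52 = 0.2500

P = 0.2500


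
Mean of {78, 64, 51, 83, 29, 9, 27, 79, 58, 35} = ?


Sum = 78 + 64 + 51 + 83 + 29 + 9 + 27 + 79 + 58 + 35 = 513
n = 10
Mean = 513/10 = 51.3000

Mean = 51.3000


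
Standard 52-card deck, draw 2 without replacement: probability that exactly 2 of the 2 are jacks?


Hypergeometric: P(X=2) = C(4,2)·C(48,0) / C(52,2)
= 6 × 1 / 1326
= 6/1326 = 0.0045

P = 0.0045


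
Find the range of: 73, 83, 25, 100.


Max = 100, Min = 25
Range = 100 - 25 = 75

Range = 75


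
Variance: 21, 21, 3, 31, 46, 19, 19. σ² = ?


Mean = 22.8571
Squared deviations: 3.4490, 3.4490, 394.3061, 66.3061, 535.5918, 14.8776, 14.8776
Sum = 1032.8571
Variance = 1032.8571/7 = 147.5510

Variance = 147.5510


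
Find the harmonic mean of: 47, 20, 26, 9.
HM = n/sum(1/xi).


Sum of reciprocals = 1/47 + 1/20 + 1/26 + 1/9 = 0.220849
HM = 4/0.220849 = 18.1119

HM = 18.1119


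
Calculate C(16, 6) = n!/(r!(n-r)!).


C(16,6) = 16!/(6! × 10!)
= 20922789888000/(720 × 3628800)
= 8008

C(16,6) = 8008


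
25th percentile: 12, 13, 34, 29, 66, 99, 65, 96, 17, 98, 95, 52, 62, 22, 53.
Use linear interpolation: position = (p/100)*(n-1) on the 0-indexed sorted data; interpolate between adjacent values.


Sorted: 12, 13, 17, 22, 29, 34, 52, 53, 62, 65, 66, 95, 96, 98, 99
n = 15
Index = 25/100 * 14 = 3.5000
Lower = data[3] = 22, Upper = data[4] = 29
P25 = 22 + 0.5000*(7) = 25.5000

P25 = 25.5000


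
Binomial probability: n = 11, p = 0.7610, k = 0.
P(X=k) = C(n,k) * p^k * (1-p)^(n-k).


C(11,0) = 1
p^0 = 1.000000
(1-p)^11 = 1.453372e-07
P = 1 * 1.000000 * 1.453372e-07 = 1.4534e-07

P(X=0) = 1.4534e-07


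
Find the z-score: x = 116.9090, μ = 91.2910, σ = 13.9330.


z = (116.9090 - 91.2910)/13.9330
= 25.6180/13.9330
= 1.8387

z = 1.8387


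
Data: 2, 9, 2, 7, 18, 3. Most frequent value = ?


Frequencies: 2:2, 3:1, 7:1, 9:1, 18:1
Max frequency = 2
Mode = 2

Mode = 2


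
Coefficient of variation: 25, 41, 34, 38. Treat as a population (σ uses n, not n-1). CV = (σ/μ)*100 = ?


Mean = 34.5000
SD = 6.0208
CV = (6.0208/34.5000)*100 = 17.4516%

CV = 17.4516%


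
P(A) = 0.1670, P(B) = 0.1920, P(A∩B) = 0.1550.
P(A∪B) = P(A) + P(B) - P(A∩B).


P(A∪B) = 0.1670 + 0.1920 - 0.1550
= 0.3590 - 0.1550
= 0.2040

P(A∪B) = 0.2040


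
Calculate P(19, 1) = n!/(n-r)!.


P(19,1) = 19!/18!
= 121645100408832000/6402373705728000
= 19

P(19,1) = 19


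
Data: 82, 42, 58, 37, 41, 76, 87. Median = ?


Sorted: 37, 41, 42, 58, 76, 82, 87
n = 7 (odd)
Middle value = 58

Median = 58


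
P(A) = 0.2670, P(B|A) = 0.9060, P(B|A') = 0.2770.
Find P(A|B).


P(B) = P(B|A)*P(A) + P(B|A')*P(A')
= 0.9060*0.2670 + 0.2770*0.7330
= 0.241902 + 0.203041 = 0.444943
P(A|B) = 0.241902/0.444943 = 0.5437

P(A|B) = 0.5437


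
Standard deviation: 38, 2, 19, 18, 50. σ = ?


Mean = 25.4000
Variance = 281.4400
SD = sqrt(281.4400) = 16.7762

SD = 16.7762


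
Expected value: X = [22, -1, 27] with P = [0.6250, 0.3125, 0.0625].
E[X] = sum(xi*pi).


E[X] = 22*0.6250 - 1*0.3125 + 27*0.0625
= 13.7500 - 0.3125 + 1.6875
= 15.1250

E[X] = 15.1250


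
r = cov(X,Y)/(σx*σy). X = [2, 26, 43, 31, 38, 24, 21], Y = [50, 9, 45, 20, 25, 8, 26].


Mean X = 26.4286, Mean Y = 26.1429
SD X = 12.315578, SD Y = 15.056357
Cov = -37.061224
r = -37.061224/(12.315578*15.056357) = -0.1999

r = -0.1999


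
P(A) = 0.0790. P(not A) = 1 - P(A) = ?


P(not A) = 1 - 0.0790 = 0.9210

P(not A) = 0.9210


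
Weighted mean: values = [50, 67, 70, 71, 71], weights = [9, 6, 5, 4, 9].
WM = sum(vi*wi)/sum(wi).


Numerator = 50*9 + 67*6 + 70*5 + 71*4 + 71*9 = 2125
Denominator = 9 + 6 + 5 + 4 + 9 = 33
WM = 2125/33 = 64.3939

WM = 64.3939


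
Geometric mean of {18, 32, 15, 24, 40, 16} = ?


Product = 18 × 32 × 15 × 24 × 40 × 16 = 132710400
GM = 132710400^(1/6) = 22.5849

GM = 22.5849


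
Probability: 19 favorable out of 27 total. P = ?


P = 19/27 = 0.7037

P = 0.7037


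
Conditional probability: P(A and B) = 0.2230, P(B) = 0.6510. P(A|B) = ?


P(A|B) = 0.2230/0.6510 = 0.3425

P(A|B) = 0.3425


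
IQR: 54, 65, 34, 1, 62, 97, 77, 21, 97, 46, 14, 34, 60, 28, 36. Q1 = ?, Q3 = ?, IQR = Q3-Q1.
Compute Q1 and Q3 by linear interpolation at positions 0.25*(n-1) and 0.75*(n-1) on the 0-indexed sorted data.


Sorted: 1, 14, 21, 28, 34, 34, 36, 46, 54, 60, 62, 65, 77, 97, 97
Q1 (25th %ile) = 31.0000
Q3 (75th %ile) = 63.5000
IQR = 63.5000 - 31.0000 = 32.5000

IQR = 32.5000


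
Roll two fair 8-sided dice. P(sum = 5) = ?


Total outcomes = 8×8 = 64
Favorable (sum = 5): 4
P = 4/64 = 0.0625

P = 0.0625


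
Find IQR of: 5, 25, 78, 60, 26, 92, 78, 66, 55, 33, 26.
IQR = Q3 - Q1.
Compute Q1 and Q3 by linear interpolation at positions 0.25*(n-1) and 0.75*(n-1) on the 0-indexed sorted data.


Sorted: 5, 25, 26, 26, 33, 55, 60, 66, 78, 78, 92
Q1 (25th %ile) = 26.0000
Q3 (75th %ile) = 72.0000
IQR = 72.0000 - 26.0000 = 46.0000

IQR = 46.0000


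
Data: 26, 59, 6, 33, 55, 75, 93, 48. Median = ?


Sorted: 6, 26, 33, 48, 55, 59, 75, 93
n = 8 (even)
Middle values: 48 and 55
Median = (48+55)/2 = 51.5000

Median = 51.5000


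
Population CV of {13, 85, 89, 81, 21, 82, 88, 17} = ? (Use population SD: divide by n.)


Mean = 59.5000
SD = 33.0757
CV = (33.0757/59.5000)*100 = 55.5894%

CV = 55.5894%


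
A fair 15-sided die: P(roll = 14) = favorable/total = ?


Favorable outcomes (roll = 14): 1
Total outcomes = 15
P = 1/15 = 0.0667

P = 0.0667


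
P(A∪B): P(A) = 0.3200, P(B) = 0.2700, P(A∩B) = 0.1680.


P(A∪B) = 0.3200 + 0.2700 - 0.1680
= 0.5900 - 0.1680
= 0.4220

P(A∪B) = 0.4220


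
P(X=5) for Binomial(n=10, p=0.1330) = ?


C(10,5) = 252
p^5 = 4.161580e-05
(1-p)^5 = 0.489887
P = 252 * 4.161580e-05 * 0.489887 = 0.0051

P(X=5) = 0.0051


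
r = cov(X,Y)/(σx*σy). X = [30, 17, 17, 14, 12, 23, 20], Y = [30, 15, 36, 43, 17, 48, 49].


Mean X = 19.0000, Mean Y = 34.0000
SD X = 5.606119, SD Y = 12.939419
Cov = 19.285714
r = 19.285714/(5.606119*12.939419) = 0.2659

r = 0.2659


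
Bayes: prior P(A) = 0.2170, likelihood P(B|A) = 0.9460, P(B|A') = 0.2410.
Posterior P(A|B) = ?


P(B) = P(B|A)*P(A) + P(B|A')*P(A')
= 0.9460*0.2170 + 0.2410*0.7830
= 0.205282 + 0.188703 = 0.393985
P(A|B) = 0.205282/0.393985 = 0.5210

P(A|B) = 0.5210


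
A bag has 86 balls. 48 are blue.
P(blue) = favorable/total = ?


P = 48/86 = 0.5581

P = 0.5581


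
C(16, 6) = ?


C(16,6) = 16!/(6! × 10!)
= 20922789888000/(720 × 3628800)
= 8008

C(16,6) = 8008


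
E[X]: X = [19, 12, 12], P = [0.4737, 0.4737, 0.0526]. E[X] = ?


E[X] = 19*0.4737 + 12*0.4737 + 12*0.0526
= 9.0003 + 5.6844 + 0.6312
= 15.3159

E[X] = 15.3159


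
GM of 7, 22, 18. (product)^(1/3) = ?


Product = 7 × 22 × 18 = 2772
GM = 2772^(1/3) = 14.0475

GM = 14.0475


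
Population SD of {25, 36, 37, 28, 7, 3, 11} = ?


Mean = 21.0000
Variance = 166.5714
SD = sqrt(166.5714) = 12.9063

SD = 12.9063


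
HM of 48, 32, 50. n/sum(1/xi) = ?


Sum of reciprocals = 1/48 + 1/32 + 1/50 = 0.072083
HM = 3/0.072083 = 41.6185

HM = 41.6185


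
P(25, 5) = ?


P(25,5) = 25!/20!
= 15511210043330985984000000/2432902008176640000
= 6375600

P(25,5) = 6375600


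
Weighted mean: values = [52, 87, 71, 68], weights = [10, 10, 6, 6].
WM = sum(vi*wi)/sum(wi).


Numerator = 52*10 + 87*10 + 71*6 + 68*6 = 2224
Denominator = 10 + 10 + 6 + 6 = 32
WM = 2224/32 = 69.5000

WM = 69.5000


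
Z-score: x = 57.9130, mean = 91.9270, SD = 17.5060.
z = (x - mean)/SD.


z = (57.9130 - 91.9270)/17.5060
= -34.0140/17.5060
= -1.9430

z = -1.9430


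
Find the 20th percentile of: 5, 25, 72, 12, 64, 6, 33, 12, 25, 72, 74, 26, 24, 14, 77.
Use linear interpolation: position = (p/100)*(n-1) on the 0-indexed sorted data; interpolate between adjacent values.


Sorted: 5, 6, 12, 12, 14, 24, 25, 25, 26, 33, 64, 72, 72, 74, 77
n = 15
Index = 20/100 * 14 = 2.8000
Lower = data[2] = 12, Upper = data[3] = 12
P20 = 12 + 0.8000*(0) = 12.0000

P20 = 12.0000


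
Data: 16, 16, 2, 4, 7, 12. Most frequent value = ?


Frequencies: 2:1, 4:1, 7:1, 12:1, 16:2
Max frequency = 2
Mode = 16

Mode = 16


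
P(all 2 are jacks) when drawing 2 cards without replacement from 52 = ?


P(all jacks) = (4/52) × (3/51)
= 0.0045

P = 0.0045


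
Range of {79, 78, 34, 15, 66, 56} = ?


Max = 79, Min = 15
Range = 79 - 15 = 64

Range = 64


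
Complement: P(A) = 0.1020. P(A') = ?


P(not A) = 1 - 0.1020 = 0.8980

P(not A) = 0.8980


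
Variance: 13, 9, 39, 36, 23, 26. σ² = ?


Mean = 24.3333
Squared deviations: 128.4444, 235.1111, 215.1111, 136.1111, 1.7778, 2.7778
Sum = 719.3333
Variance = 719.3333/6 = 119.8889

Variance = 119.8889


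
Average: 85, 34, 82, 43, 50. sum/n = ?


Sum = 85 + 34 + 82 + 43 + 50 = 294
n = 5
Mean = 294/5 = 58.8000

Mean = 58.8000


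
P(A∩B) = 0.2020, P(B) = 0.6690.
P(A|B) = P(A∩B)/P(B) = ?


P(A|B) = 0.2020/0.6690 = 0.3019

P(A|B) = 0.3019


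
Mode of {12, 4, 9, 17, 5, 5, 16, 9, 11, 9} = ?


Frequencies: 4:1, 5:2, 9:3, 11:1, 12:1, 16:1, 17:1
Max frequency = 3
Mode = 9

Mode = 9


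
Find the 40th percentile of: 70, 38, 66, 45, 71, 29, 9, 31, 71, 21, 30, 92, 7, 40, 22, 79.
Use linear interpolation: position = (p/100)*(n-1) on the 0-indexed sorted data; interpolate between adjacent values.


Sorted: 7, 9, 21, 22, 29, 30, 31, 38, 40, 45, 66, 70, 71, 71, 79, 92
n = 16
Index = 40/100 * 15 = 6.0000
Lower = data[6] = 31, Upper = data[7] = 38
P40 = 31 + 0*(7) = 31.0000

P40 = 31.0000


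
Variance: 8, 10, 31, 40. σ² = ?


Mean = 22.2500
Squared deviations: 203.0625, 150.0625, 76.5625, 315.0625
Sum = 744.7500
Variance = 744.7500/4 = 186.1875

Variance = 186.1875


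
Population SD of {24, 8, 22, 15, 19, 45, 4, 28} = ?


Mean = 20.6250
Variance = 141.4844
SD = sqrt(141.4844) = 11.8947

SD = 11.8947


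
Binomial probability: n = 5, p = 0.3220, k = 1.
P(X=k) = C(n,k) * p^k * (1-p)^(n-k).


C(5,1) = 5
p^1 = 0.322000
(1-p)^4 = 0.211309
P = 5 * 0.322000 * 0.211309 = 0.3402

P(X=1) = 0.3402


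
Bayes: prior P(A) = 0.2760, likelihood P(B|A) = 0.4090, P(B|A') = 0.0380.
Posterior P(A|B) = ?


P(B) = P(B|A)*P(A) + P(B|A')*P(A')
= 0.4090*0.2760 + 0.0380*0.7240
= 0.112884 + 0.027512 = 0.140396
P(A|B) = 0.112884/0.140396 = 0.8040

P(A|B) = 0.8040


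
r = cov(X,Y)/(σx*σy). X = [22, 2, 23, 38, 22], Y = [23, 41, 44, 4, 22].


Mean X = 21.4000, Mean Y = 26.8000
SD X = 11.447270, SD Y = 14.524462
Cov = -126.320000
r = -126.320000/(11.447270*14.524462) = -0.7597

r = -0.7597


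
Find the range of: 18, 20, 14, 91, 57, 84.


Max = 91, Min = 14
Range = 91 - 14 = 77

Range = 77


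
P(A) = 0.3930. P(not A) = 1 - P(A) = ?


P(not A) = 1 - 0.3930 = 0.6070

P(not A) = 0.6070


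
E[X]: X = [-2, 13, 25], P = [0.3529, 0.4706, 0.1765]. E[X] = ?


E[X] = -2*0.3529 + 13*0.4706 + 25*0.1765
= -0.7058 + 6.1178 + 4.4125
= 9.8245

E[X] = 9.8245


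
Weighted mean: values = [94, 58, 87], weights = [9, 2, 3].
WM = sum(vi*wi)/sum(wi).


Numerator = 94*9 + 58*2 + 87*3 = 1223
Denominator = 9 + 2 + 3 = 14
WM = 1223/14 = 87.3571

WM = 87.3571


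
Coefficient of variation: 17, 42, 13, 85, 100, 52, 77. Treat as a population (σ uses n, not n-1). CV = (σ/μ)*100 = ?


Mean = 55.1429
SD = 31.1560
CV = (31.1560/55.1429)*100 = 56.5004%

CV = 56.5004%


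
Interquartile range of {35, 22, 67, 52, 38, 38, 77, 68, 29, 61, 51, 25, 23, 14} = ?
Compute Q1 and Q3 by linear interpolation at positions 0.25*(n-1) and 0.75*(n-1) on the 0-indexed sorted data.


Sorted: 14, 22, 23, 25, 29, 35, 38, 38, 51, 52, 61, 67, 68, 77
Q1 (25th %ile) = 26.0000
Q3 (75th %ile) = 58.7500
IQR = 58.7500 - 26.0000 = 32.7500

IQR = 32.7500


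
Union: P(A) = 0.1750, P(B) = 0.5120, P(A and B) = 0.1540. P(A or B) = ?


P(A∪B) = 0.1750 + 0.5120 - 0.1540
= 0.6870 - 0.1540
= 0.5330

P(A∪B) = 0.5330


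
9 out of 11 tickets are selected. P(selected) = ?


P = 9/11 = 0.8182

P = 0.8182


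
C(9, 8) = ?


C(9,8) = 9!/(8! × 1!)
= 362880/(40320 × 1)
= 9

C(9,8) = 9


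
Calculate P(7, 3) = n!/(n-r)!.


P(7,3) = 7!/4!
= 5040/24
= 210

P(7,3) = 210


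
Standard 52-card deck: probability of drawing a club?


13 clubs in 52 cards
P = 13/52 = 0.2500

P = 0.2500


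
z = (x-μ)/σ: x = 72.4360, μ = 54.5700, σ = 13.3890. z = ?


z = (72.4360 - 54.5700)/13.3890
= 17.8660/13.3890
= 1.3344

z = 1.3344


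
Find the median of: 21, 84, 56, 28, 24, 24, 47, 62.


Sorted: 21, 24, 24, 28, 47, 56, 62, 84
n = 8 (even)
Middle values: 28 and 47
Median = (28+47)/2 = 37.5000

Median = 37.5000


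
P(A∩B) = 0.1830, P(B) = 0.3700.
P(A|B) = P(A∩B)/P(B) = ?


P(A|B) = 0.1830/0.3700 = 0.4946

P(A|B) = 0.4946


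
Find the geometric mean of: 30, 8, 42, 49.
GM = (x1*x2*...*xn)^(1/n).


Product = 30 × 8 × 42 × 49 = 493920
GM = 493920^(1/4) = 26.5103

GM = 26.5103


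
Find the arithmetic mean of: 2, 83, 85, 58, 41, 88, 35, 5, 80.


Sum = 2 + 83 + 85 + 58 + 41 + 88 + 35 + 5 + 80 = 477
n = 9
Mean = 477/9 = 53.0000

Mean = 53.0000


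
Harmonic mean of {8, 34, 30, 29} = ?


Sum of reciprocals = 1/8 + 1/34 + 1/30 + 1/29 = 0.222228
HM = 4/0.222228 = 17.9995

HM = 17.9995


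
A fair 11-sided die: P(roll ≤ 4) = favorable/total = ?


Favorable outcomes (roll ≤ 4): 4
Total outcomes = 11
P = 4/11 = 0.3636

P = 0.3636


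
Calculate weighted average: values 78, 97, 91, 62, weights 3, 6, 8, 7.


Numerator = 78*3 + 97*6 + 91*8 + 62*7 = 1978
Denominator = 3 + 6 + 8 + 7 = 24
WM = 1978/24 = 82.4167

WM = 82.4167


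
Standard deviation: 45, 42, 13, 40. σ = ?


Mean = 35.0000
Variance = 164.5000
SD = sqrt(164.5000) = 12.8258

SD = 12.8258


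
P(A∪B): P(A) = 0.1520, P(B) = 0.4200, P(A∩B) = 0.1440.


P(A∪B) = 0.1520 + 0.4200 - 0.1440
= 0.5720 - 0.1440
= 0.4280

P(A∪B) = 0.4280


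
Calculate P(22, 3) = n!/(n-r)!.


P(22,3) = 22!/19!
= 1124000727777607680000/121645100408832000
= 9240

P(22,3) = 9240


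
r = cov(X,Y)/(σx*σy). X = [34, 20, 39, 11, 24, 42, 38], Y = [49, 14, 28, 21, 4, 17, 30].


Mean X = 29.7143, Mean Y = 23.2857
SD X = 10.699990, SD Y = 13.263422
Cov = 53.653061
r = 53.653061/(10.699990*13.263422) = 0.3781

r = 0.3781


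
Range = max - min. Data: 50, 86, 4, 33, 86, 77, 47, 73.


Max = 86, Min = 4
Range = 86 - 4 = 82

Range = 82


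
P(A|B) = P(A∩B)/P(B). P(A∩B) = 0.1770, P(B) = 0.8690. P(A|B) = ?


P(A|B) = 0.1770/0.8690 = 0.2037

P(A|B) = 0.2037


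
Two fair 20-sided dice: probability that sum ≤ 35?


Total outcomes = 20×20 = 400
Favorable (sum ≤ 35): 385
P = 385/400 = 0.9625

P = 0.9625


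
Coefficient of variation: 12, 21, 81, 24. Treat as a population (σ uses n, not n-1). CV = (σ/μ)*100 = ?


Mean = 34.5000
SD = 27.2075
CV = (27.2075/34.5000)*100 = 78.8624%

CV = 78.8624%


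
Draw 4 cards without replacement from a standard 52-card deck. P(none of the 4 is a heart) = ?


P(no hearts) = (39/52) × (38/51) × (37/50) × (36/49)
= 0.3038

P = 0.3038


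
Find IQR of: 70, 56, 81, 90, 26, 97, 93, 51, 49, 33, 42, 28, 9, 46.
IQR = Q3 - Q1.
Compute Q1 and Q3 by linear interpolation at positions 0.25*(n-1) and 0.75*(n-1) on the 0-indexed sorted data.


Sorted: 9, 26, 28, 33, 42, 46, 49, 51, 56, 70, 81, 90, 93, 97
Q1 (25th %ile) = 35.2500
Q3 (75th %ile) = 78.2500
IQR = 78.2500 - 35.2500 = 43.0000

IQR = 43.0000


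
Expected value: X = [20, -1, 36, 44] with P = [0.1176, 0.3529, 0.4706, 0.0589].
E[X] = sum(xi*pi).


E[X] = 20*0.1176 - 1*0.3529 + 36*0.4706 + 44*0.0589
= 2.3520 - 0.3529 + 16.9416 + 2.5916
= 21.5323

E[X] = 21.5323


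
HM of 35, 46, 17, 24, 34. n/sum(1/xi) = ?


Sum of reciprocals = 1/35 + 1/46 + 1/17 + 1/24 + 1/34 = 0.180213
HM = 5/0.180213 = 27.7450

HM = 27.7450


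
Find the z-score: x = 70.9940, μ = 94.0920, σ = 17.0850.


z = (70.9940 - 94.0920)/17.0850
= -23.0980/17.0850
= -1.3519

z = -1.3519


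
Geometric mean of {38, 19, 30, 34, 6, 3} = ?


Product = 38 × 19 × 30 × 34 × 6 × 3 = 13255920
GM = 13255920^(1/6) = 15.3840

GM = 15.3840


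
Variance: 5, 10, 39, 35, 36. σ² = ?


Mean = 25.0000
Squared deviations: 400.0000, 225.0000, 196.0000, 100.0000, 121.0000
Sum = 1042.0000
Variance = 1042.0000/5 = 208.4000

Variance = 208.4000


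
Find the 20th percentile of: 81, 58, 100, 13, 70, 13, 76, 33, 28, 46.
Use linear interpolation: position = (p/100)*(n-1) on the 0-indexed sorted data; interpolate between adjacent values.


Sorted: 13, 13, 28, 33, 46, 58, 70, 76, 81, 100
n = 10
Index = 20/100 * 9 = 1.8000
Lower = data[1] = 13, Upper = data[2] = 28
P20 = 13 + 0.8000*(15) = 25.0000

P20 = 25.0000


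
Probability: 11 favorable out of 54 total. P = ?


P = 11/54 = 0.2037

P = 0.2037


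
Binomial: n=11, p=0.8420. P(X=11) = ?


C(11,11) = 1
p^11 = 0.150811
(1-p)^0 = 1.000000
P = 1 * 0.150811 * 1.000000 = 0.1508

P(X=11) = 0.1508


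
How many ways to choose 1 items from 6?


C(6,1) = 6!/(1! × 5!)
= 720/(1 × 120)
= 6

C(6,1) = 6


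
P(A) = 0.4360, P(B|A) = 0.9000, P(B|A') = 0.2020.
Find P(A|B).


P(B) = P(B|A)*P(A) + P(B|A')*P(A')
= 0.9000*0.4360 + 0.2020*0.5640
= 0.392400 + 0.113928 = 0.506328
P(A|B) = 0.392400/0.506328 = 0.7750

P(A|B) = 0.7750


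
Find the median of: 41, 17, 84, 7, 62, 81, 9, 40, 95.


Sorted: 7, 9, 17, 40, 41, 62, 81, 84, 95
n = 9 (odd)
Middle value = 41

Median = 41


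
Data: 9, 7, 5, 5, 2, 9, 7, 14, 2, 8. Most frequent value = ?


Frequencies: 2:2, 5:2, 7:2, 8:1, 9:2, 14:1
Max frequency = 2
Mode = 2, 5, 7, 9

Mode = 2, 5, 7, 9


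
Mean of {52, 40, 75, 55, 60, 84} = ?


Sum = 52 + 40 + 75 + 55 + 60 + 84 = 366
n = 6
Mean = 366/6 = 61.0000

Mean = 61.0000


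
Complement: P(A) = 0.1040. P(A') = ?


P(not A) = 1 - 0.1040 = 0.8960

P(not A) = 0.8960


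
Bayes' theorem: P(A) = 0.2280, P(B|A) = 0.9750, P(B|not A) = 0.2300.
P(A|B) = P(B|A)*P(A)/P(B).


P(B) = P(B|A)*P(A) + P(B|A')*P(A')
= 0.9750*0.2280 + 0.2300*0.7720
= 0.222300 + 0.177560 = 0.399860
P(A|B) = 0.222300/0.399860 = 0.5559

P(A|B) = 0.5559


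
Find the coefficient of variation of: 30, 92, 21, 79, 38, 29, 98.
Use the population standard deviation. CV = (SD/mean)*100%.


Mean = 55.2857
SD = 30.5648
CV = (30.5648/55.2857)*100 = 55.2851%

CV = 55.2851%


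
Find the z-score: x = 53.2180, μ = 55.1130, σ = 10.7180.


z = (53.2180 - 55.1130)/10.7180
= -1.8950/10.7180
= -0.1768

z = -0.1768


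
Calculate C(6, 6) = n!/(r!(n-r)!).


C(6,6) = 6!/(6! × 0!)
= 720/(720 × 1)
= 1

C(6,6) = 1


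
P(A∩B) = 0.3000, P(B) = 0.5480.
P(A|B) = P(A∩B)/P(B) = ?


P(A|B) = 0.3000/0.5480 = 0.5474

P(A|B) = 0.5474


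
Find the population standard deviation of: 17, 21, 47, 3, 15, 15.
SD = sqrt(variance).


Mean = 19.6667
Variance = 179.5556
SD = sqrt(179.5556) = 13.3998

SD = 13.3998


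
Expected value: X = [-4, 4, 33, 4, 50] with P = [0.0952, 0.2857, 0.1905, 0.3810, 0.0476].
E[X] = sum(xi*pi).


E[X] = -4*0.0952 + 4*0.2857 + 33*0.1905 + 4*0.3810 + 50*0.0476
= -0.3808 + 1.1428 + 6.2865 + 1.5240 + 2.3800
= 10.9525

E[X] = 10.9525


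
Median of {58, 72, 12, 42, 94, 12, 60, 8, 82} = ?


Sorted: 8, 12, 12, 42, 58, 60, 72, 82, 94
n = 9 (odd)
Middle value = 58

Median = 58


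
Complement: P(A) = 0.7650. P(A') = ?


P(not A) = 1 - 0.7650 = 0.2350

P(not A) = 0.2350


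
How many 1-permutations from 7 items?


P(7,1) = 7!/6!
= 5040/720
= 7

P(7,1) = 7


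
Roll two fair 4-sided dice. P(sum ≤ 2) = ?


Total outcomes = 4×4 = 16
Favorable (sum ≤ 2): 1
P = 1/16 = 0.0625

P = 0.0625


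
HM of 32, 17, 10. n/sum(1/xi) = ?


Sum of reciprocals = 1/32 + 1/17 + 1/10 = 0.190074
HM = 3/0.190074 = 15.7834

HM = 15.7834


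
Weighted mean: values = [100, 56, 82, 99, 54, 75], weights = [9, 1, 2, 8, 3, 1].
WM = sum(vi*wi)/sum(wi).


Numerator = 100*9 + 56*1 + 82*2 + 99*8 + 54*3 + 75*1 = 2149
Denominator = 9 + 1 + 2 + 8 + 3 + 1 = 24
WM = 2149/24 = 89.5417

WM = 89.5417


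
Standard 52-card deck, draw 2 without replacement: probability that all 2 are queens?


P(all queens) = (4/52) × (3/51)
= 0.0045

P = 0.0045


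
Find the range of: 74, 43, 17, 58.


Max = 74, Min = 17
Range = 74 - 17 = 57

Range = 57


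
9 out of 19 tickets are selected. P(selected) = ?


P = 9/19 = 0.4737

P = 0.4737


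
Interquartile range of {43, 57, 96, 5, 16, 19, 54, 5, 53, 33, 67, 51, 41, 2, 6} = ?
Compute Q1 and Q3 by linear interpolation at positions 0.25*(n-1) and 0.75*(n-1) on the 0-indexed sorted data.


Sorted: 2, 5, 5, 6, 16, 19, 33, 41, 43, 51, 53, 54, 57, 67, 96
Q1 (25th %ile) = 11.0000
Q3 (75th %ile) = 53.5000
IQR = 53.5000 - 11.0000 = 42.5000

IQR = 42.5000


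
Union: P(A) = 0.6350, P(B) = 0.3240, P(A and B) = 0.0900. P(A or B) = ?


P(A∪B) = 0.6350 + 0.3240 - 0.0900
= 0.9590 - 0.0900
= 0.8690

P(A∪B) = 0.8690


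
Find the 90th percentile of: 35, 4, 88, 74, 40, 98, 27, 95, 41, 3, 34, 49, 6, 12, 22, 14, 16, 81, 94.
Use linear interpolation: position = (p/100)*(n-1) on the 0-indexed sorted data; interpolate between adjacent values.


Sorted: 3, 4, 6, 12, 14, 16, 22, 27, 34, 35, 40, 41, 49, 74, 81, 88, 94, 95, 98
n = 19
Index = 90/100 * 18 = 16.2000
Lower = data[16] = 94, Upper = data[17] = 95
P90 = 94 + 0.2000*(1) = 94.2000

P90 = 94.2000


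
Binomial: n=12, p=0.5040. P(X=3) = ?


C(12,3) = 220
p^3 = 0.128024
(1-p)^9 = 0.001817
P = 220 * 0.128024 * 0.001817 = 0.0512

P(X=3) = 0.0512


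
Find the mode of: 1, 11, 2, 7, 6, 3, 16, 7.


Frequencies: 1:1, 2:1, 3:1, 6:1, 7:2, 11:1, 16:1
Max frequency = 2
Mode = 7

Mode = 7


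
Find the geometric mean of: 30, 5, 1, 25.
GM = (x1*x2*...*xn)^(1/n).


Product = 30 × 5 × 1 × 25 = 3750
GM = 3750^(1/4) = 7.8254

GM = 7.8254


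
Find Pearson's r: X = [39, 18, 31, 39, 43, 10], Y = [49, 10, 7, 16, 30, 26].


Mean X = 30.0000, Mean Y = 23.0000
SD X = 12.083046, SD Y = 14.189198
Cov = 57.000000
r = 57.000000/(12.083046*14.189198) = 0.3325

r = 0.3325


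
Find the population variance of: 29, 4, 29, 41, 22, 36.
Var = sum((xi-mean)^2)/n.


Mean = 26.8333
Squared deviations: 4.6944, 521.3611, 4.6944, 200.6944, 23.3611, 84.0278
Sum = 838.8333
Variance = 838.8333/6 = 139.8056

Variance = 139.8056


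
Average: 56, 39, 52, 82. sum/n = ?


Sum = 56 + 39 + 52 + 82 = 229
n = 4
Mean = 229/4 = 57.2500

Mean = 57.2500


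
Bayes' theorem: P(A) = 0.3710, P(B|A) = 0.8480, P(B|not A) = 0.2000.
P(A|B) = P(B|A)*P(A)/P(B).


P(B) = P(B|A)*P(A) + P(B|A')*P(A')
= 0.8480*0.3710 + 0.2000*0.6290
= 0.314608 + 0.125800 = 0.440408
P(A|B) = 0.314608/0.440408 = 0.7144

P(A|B) = 0.7144


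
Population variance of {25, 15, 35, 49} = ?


Mean = 31.0000
Squared deviations: 36.0000, 256.0000, 16.0000, 324.0000
Sum = 632.0000
Variance = 632.0000/4 = 158.0000

Variance = 158.0000


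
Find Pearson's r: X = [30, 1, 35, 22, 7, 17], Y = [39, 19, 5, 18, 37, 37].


Mean X = 18.6667, Mean Y = 25.8333
SD X = 11.953614, SD Y = 12.680913
Cov = -40.888889
r = -40.888889/(11.953614*12.680913) = -0.2697

r = -0.2697


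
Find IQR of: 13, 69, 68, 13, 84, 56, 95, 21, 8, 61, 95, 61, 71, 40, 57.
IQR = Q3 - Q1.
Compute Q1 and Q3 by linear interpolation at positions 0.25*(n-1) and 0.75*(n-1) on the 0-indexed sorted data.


Sorted: 8, 13, 13, 21, 40, 56, 57, 61, 61, 68, 69, 71, 84, 95, 95
Q1 (25th %ile) = 30.5000
Q3 (75th %ile) = 70.0000
IQR = 70.0000 - 30.5000 = 39.5000

IQR = 39.5000


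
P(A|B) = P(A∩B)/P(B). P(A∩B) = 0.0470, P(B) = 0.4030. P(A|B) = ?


P(A|B) = 0.0470/0.4030 = 0.1166

P(A|B) = 0.1166


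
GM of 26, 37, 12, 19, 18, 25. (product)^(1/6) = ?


Product = 26 × 37 × 12 × 19 × 18 × 25 = 98701200
GM = 98701200^(1/6) = 21.4975

GM = 21.4975


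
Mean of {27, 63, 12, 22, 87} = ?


Sum = 27 + 63 + 12 + 22 + 87 = 211
n = 5
Mean = 211/5 = 42.2000

Mean = 42.2000


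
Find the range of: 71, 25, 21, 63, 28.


Max = 71, Min = 21
Range = 71 - 21 = 50

Range = 50


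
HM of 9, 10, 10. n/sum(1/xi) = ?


Sum of reciprocals = 1/9 + 1/10 + 1/10 = 0.311111
HM = 3/0.311111 = 9.6429

HM = 9.6429


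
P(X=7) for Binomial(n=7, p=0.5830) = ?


C(7,7) = 1
p^7 = 0.022892
(1-p)^0 = 1.000000
P = 1 * 0.022892 * 1.000000 = 0.0229

P(X=7) = 0.0229


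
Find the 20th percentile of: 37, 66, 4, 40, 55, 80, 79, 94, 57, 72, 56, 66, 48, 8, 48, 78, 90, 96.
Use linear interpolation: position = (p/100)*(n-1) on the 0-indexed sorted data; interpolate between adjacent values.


Sorted: 4, 8, 37, 40, 48, 48, 55, 56, 57, 66, 66, 72, 78, 79, 80, 90, 94, 96
n = 18
Index = 20/100 * 17 = 3.4000
Lower = data[3] = 40, Upper = data[4] = 48
P20 = 40 + 0.4000*(8) = 43.2000

P20 = 43.2000


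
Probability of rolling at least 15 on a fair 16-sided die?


Favorable outcomes (roll ≥ 15): 2
Total outcomes = 16
P = 2/16 = 0.1250

P = 0.1250


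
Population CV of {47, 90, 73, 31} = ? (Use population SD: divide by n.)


Mean = 60.2500
SD = 22.7967
CV = (22.7967/60.2500)*100 = 37.8368%

CV = 37.8368%


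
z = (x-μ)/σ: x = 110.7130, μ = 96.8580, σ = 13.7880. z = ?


z = (110.7130 - 96.8580)/13.7880
= 13.8550/13.7880
= 1.0049

z = 1.0049


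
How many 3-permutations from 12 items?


P(12,3) = 12!/9!
= 479001600/362880
= 1320

P(12,3) = 1320


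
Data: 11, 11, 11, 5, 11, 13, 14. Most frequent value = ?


Frequencies: 5:1, 11:4, 13:1, 14:1
Max frequency = 4
Mode = 11

Mode = 11


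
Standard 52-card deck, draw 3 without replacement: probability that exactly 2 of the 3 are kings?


Hypergeometric: P(X=2) = C(4,2)·C(48,1) / C(52,3)
= 6 × 48 / 22100
= 288/22100 = 0.0130

P = 0.0130


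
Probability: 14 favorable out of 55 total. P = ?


P = 14/55 = 0.2545

P = 0.2545


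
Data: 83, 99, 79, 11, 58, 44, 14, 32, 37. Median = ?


Sorted: 11, 14, 32, 37, 44, 58, 79, 83, 99
n = 9 (odd)
Middle value = 44

Median = 44


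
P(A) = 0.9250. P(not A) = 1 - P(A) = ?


P(not A) = 1 - 0.9250 = 0.0750

P(not A) = 0.0750


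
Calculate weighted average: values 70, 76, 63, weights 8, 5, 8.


Numerator = 70*8 + 76*5 + 63*8 = 1444
Denominator = 8 + 5 + 8 = 21
WM = 1444/21 = 68.7619

WM = 68.7619


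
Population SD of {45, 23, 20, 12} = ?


Mean = 25.0000
Variance = 149.5000
SD = sqrt(149.5000) = 12.2270

SD = 12.2270


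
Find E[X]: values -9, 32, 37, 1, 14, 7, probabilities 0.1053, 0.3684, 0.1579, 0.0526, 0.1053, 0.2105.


E[X] = -9*0.1053 + 32*0.3684 + 37*0.1579 + 1*0.0526 + 14*0.1053 + 7*0.2105
= -0.9477 + 11.7888 + 5.8423 + 0.0526 + 1.4742 + 1.4735
= 19.6837

E[X] = 19.6837


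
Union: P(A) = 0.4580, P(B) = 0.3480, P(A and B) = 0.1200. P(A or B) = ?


P(A∪B) = 0.4580 + 0.3480 - 0.1200
= 0.8060 - 0.1200
= 0.6860

P(A∪B) = 0.6860


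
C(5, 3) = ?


C(5,3) = 5!/(3! × 2!)
= 120/(6 × 2)
= 10

C(5,3) = 10


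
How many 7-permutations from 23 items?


P(23,7) = 23!/16!
= 25852016738884976640000/20922789888000
= 1235591280

P(23,7) = 1235591280


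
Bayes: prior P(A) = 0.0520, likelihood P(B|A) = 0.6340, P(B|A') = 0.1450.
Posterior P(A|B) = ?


P(B) = P(B|A)*P(A) + P(B|A')*P(A')
= 0.6340*0.0520 + 0.1450*0.9480
= 0.032968 + 0.137460 = 0.170428
P(A|B) = 0.032968/0.170428 = 0.1934

P(A|B) = 0.1934


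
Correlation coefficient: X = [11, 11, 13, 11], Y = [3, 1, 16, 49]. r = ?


Mean X = 11.5000, Mean Y = 17.2500
SD X = 0.866025, SD Y = 19.214253
Cov = -0.625000
r = -0.625000/(0.866025*19.214253) = -0.0376

r = -0.0376


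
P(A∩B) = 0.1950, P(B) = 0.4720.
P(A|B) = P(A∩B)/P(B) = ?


P(A|B) = 0.1950/0.4720 = 0.4131

P(A|B) = 0.4131


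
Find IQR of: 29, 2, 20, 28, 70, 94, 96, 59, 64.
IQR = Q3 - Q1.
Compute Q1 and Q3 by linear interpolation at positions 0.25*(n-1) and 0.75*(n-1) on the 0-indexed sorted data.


Sorted: 2, 20, 28, 29, 59, 64, 70, 94, 96
Q1 (25th %ile) = 28.0000
Q3 (75th %ile) = 70.0000
IQR = 70.0000 - 28.0000 = 42.0000

IQR = 42.0000


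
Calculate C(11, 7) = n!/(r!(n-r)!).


C(11,7) = 11!/(7! × 4!)
= 39916800/(5040 × 24)
= 330

C(11,7) = 330


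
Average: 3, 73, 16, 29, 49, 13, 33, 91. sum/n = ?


Sum = 3 + 73 + 16 + 29 + 49 + 13 + 33 + 91 = 307
n = 8
Mean = 307/8 = 38.3750

Mean = 38.3750


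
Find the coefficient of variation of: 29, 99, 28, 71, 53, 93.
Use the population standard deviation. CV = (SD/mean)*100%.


Mean = 62.1667
SD = 28.0975
CV = (28.0975/62.1667)*100 = 45.1971%

CV = 45.1971%


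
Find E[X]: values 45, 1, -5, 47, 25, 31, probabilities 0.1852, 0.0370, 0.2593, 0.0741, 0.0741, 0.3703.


E[X] = 45*0.1852 + 1*0.0370 - 5*0.2593 + 47*0.0741 + 25*0.0741 + 31*0.3703
= 8.3340 + 0.0370 - 1.2965 + 3.4827 + 1.8525 + 11.4793
= 23.8890

E[X] = 23.8890


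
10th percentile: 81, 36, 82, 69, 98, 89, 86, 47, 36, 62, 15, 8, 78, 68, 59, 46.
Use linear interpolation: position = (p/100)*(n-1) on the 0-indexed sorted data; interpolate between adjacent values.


Sorted: 8, 15, 36, 36, 46, 47, 59, 62, 68, 69, 78, 81, 82, 86, 89, 98
n = 16
Index = 10/100 * 15 = 1.5000
Lower = data[1] = 15, Upper = data[2] = 36
P10 = 15 + 0.5000*(21) = 25.5000

P10 = 25.5000


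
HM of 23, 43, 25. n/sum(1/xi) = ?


Sum of reciprocals = 1/23 + 1/43 + 1/25 = 0.106734
HM = 3/0.106734 = 28.1072

HM = 28.1072


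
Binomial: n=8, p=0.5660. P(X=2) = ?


C(8,2) = 28
p^2 = 0.320356
(1-p)^6 = 0.006682
P = 28 * 0.320356 * 0.006682 = 0.0599

P(X=2) = 0.0599


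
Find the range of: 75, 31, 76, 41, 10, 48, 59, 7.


Max = 76, Min = 7
Range = 76 - 7 = 69

Range = 69


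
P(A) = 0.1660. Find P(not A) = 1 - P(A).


P(not A) = 1 - 0.1660 = 0.8340

P(not A) = 0.8340


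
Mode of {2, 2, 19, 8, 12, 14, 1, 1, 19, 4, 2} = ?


Frequencies: 1:2, 2:3, 4:1, 8:1, 12:1, 14:1, 19:2
Max frequency = 3
Mode = 2

Mode = 2


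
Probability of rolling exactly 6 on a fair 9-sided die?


Favorable outcomes (roll = 6): 1
Total outcomes = 9
P = 1/9 = 0.1111

P = 0.1111


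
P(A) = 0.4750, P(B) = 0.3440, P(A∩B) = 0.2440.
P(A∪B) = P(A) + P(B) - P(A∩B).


P(A∪B) = 0.4750 + 0.3440 - 0.2440
= 0.8190 - 0.2440
= 0.5750

P(A∪B) = 0.5750


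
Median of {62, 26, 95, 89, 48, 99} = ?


Sorted: 26, 48, 62, 89, 95, 99
n = 6 (even)
Middle values: 62 and 89
Median = (62+89)/2 = 75.5000

Median = 75.5000


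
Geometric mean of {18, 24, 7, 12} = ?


Product = 18 × 24 × 7 × 12 = 36288
GM = 36288^(1/4) = 13.8020

GM = 13.8020


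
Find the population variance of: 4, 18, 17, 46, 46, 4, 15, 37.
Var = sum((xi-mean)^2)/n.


Mean = 23.3750
Squared deviations: 375.3906, 28.8906, 40.6406, 511.8906, 511.8906, 375.3906, 70.1406, 185.6406
Sum = 2099.8750
Variance = 2099.8750/8 = 262.4844

Variance = 262.4844


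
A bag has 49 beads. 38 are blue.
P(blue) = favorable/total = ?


P = 38/49 = 0.7755

P = 0.7755


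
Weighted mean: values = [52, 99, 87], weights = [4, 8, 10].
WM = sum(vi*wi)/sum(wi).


Numerator = 52*4 + 99*8 + 87*10 = 1870
Denominator = 4 + 8 + 10 = 22
WM = 1870/22 = 85.0000

WM = 85.0000


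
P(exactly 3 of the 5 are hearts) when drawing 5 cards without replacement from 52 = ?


Hypergeometric: P(X=3) = C(13,3)·C(39,2) / C(52,5)
= 286 × 741 / 2598960
= 211926/2598960 = 0.0815

P = 0.0815


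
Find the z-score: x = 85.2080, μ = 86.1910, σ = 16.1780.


z = (85.2080 - 86.1910)/16.1780
= -0.9830/16.1780
= -0.0608

z = -0.0608


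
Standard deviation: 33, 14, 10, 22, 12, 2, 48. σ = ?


Mean = 20.1429
Variance = 211.5510
SD = sqrt(211.5510) = 14.5448

SD = 14.5448


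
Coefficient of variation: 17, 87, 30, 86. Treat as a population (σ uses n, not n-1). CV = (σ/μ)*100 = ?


Mean = 55.0000
SD = 31.8355
CV = (31.8355/55.0000)*100 = 57.8828%

CV = 57.8828%


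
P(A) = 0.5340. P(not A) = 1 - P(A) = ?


P(not A) = 1 - 0.5340 = 0.4660

P(not A) = 0.4660


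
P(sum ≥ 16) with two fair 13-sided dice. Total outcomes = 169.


Total outcomes = 13×13 = 169
Favorable (sum ≥ 16): 66
P = 66/169 = 0.3905

P = 0.3905


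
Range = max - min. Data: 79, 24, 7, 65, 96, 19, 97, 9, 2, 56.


Max = 97, Min = 2
Range = 97 - 2 = 95

Range = 95


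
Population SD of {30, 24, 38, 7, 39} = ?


Mean = 27.6000
Variance = 136.2400
SD = sqrt(136.2400) = 11.6722

SD = 11.6722


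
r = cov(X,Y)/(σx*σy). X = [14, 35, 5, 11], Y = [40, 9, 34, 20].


Mean X = 16.2500, Mean Y = 25.7500
SD X = 11.299889, SD Y = 12.090802
Cov = -102.187500
r = -102.187500/(11.299889*12.090802) = -0.7479

r = -0.7479


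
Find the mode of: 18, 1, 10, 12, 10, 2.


Frequencies: 1:1, 2:1, 10:2, 12:1, 18:1
Max frequency = 2
Mode = 10

Mode = 10


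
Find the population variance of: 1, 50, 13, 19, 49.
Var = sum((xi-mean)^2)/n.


Mean = 26.4000
Squared deviations: 645.1600, 556.9600, 179.5600, 54.7600, 510.7600
Sum = 1947.2000
Variance = 1947.2000/5 = 389.4400

Variance = 389.4400


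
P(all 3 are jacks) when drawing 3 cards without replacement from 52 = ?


P(all jacks) = (4/52) × (3/51) × (2/50)
= 0.0002

P = 0.0002


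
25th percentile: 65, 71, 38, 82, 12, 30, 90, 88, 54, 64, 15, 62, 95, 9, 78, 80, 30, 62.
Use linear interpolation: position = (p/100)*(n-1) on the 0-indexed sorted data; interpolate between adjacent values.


Sorted: 9, 12, 15, 30, 30, 38, 54, 62, 62, 64, 65, 71, 78, 80, 82, 88, 90, 95
n = 18
Index = 25/100 * 17 = 4.2500
Lower = data[4] = 30, Upper = data[5] = 38
P25 = 30 + 0.2500*(8) = 32.0000

P25 = 32.0000


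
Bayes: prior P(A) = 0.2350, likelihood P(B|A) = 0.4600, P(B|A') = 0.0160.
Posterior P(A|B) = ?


P(B) = P(B|A)*P(A) + P(B|A')*P(A')
= 0.4600*0.2350 + 0.0160*0.7650
= 0.108100 + 0.012240 = 0.120340
P(A|B) = 0.108100/0.120340 = 0.8983

P(A|B) = 0.8983


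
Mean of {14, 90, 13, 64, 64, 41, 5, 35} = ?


Sum = 14 + 90 + 13 + 64 + 64 + 41 + 5 + 35 = 326
n = 8
Mean = 326/8 = 40.7500

Mean = 40.7500


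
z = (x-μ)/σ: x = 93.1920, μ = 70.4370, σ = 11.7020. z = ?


z = (93.1920 - 70.4370)/11.7020
= 22.7550/11.7020
= 1.9445

z = 1.9445


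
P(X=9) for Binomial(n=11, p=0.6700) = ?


C(11,9) = 55
p^9 = 0.027207
(1-p)^2 = 0.108900
P = 55 * 0.027207 * 0.108900 = 0.1630

P(X=9) = 0.1630


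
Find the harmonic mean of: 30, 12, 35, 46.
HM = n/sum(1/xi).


Sum of reciprocals = 1/30 + 1/12 + 1/35 + 1/46 = 0.166977
HM = 4/0.166977 = 23.9554

HM = 23.9554


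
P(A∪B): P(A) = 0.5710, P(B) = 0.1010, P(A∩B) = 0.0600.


P(A∪B) = 0.5710 + 0.1010 - 0.0600
= 0.6720 - 0.0600
= 0.6120

P(A∪B) = 0.6120


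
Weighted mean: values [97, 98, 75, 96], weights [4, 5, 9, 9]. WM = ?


Numerator = 97*4 + 98*5 + 75*9 + 96*9 = 2417
Denominator = 4 + 5 + 9 + 9 = 27
WM = 2417/27 = 89.5185

WM = 89.5185


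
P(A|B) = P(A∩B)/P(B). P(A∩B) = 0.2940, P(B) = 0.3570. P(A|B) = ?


P(A|B) = 0.2940/0.3570 = 0.8235

P(A|B) = 0.8235


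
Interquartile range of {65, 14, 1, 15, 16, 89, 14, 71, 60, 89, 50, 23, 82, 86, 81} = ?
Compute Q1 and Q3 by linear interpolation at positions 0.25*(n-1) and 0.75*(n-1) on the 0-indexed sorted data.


Sorted: 1, 14, 14, 15, 16, 23, 50, 60, 65, 71, 81, 82, 86, 89, 89
Q1 (25th %ile) = 15.5000
Q3 (75th %ile) = 81.5000
IQR = 81.5000 - 15.5000 = 66.0000

IQR = 66.0000


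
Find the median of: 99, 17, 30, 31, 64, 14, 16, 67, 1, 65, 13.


Sorted: 1, 13, 14, 16, 17, 30, 31, 64, 65, 67, 99
n = 11 (odd)
Middle value = 30

Median = 30


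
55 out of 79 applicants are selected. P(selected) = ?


P = 55/79 = 0.6962

P = 0.6962


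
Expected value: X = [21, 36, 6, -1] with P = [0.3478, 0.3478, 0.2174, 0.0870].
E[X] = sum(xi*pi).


E[X] = 21*0.3478 + 36*0.3478 + 6*0.2174 - 1*0.0870
= 7.3038 + 12.5208 + 1.3044 - 0.0870
= 21.0420

E[X] = 21.0420


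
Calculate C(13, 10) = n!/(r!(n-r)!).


C(13,10) = 13!/(10! × 3!)
= 6227020800/(3628800 × 6)
= 286

C(13,10) = 286


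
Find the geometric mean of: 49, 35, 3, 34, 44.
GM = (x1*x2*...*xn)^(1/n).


Product = 49 × 35 × 3 × 34 × 44 = 7696920
GM = 7696920^(1/5) = 23.8376

GM = 23.8376


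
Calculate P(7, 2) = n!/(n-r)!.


P(7,2) = 7!/5!
= 5040/120
= 42

P(7,2) = 42


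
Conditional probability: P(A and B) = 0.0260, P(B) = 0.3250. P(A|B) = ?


P(A|B) = 0.0260/0.3250 = 0.0800

P(A|B) = 0.0800


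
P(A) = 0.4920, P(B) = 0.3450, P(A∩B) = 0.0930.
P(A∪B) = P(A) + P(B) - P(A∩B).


P(A∪B) = 0.4920 + 0.3450 - 0.0930
= 0.8370 - 0.0930
= 0.7440

P(A∪B) = 0.7440


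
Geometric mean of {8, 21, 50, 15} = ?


Product = 8 × 21 × 50 × 15 = 126000
GM = 126000^(1/4) = 18.8405

GM = 18.8405


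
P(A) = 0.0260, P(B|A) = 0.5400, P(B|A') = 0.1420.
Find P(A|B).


P(B) = P(B|A)*P(A) + P(B|A')*P(A')
= 0.5400*0.0260 + 0.1420*0.9740
= 0.014040 + 0.138308 = 0.152348
P(A|B) = 0.014040/0.152348 = 0.0922

P(A|B) = 0.0922
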